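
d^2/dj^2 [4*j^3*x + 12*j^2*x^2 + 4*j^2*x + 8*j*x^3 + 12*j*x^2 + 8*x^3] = 8*x*(3*j + 3*x + 1)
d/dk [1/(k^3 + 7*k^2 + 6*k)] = (-3*k^2 - 14*k - 6)/(k^2*(k^2 + 7*k + 6)^2)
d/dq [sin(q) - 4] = cos(q)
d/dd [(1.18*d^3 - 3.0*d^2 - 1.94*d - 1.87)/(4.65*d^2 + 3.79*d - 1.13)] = (5.487*d^4 + 8.9444*d^3 - 6.3492*d^2 + 24.171*d + 9.2795)/(21.6225*d^4 + 35.247*d^3 + 3.8551*d^2 - 8.5654*d + 1.2769)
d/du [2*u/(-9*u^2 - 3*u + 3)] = 2*(3*u^2 + 1)/(3*(9*u^4 + 6*u^3 - 5*u^2 - 2*u + 1))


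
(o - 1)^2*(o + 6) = o^3 + 4*o^2 - 11*o + 6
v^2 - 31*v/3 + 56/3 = (v - 8)*(v - 7/3)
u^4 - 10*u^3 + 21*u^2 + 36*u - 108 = (u - 6)*(u - 3)^2*(u + 2)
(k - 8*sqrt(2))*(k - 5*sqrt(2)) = k^2 - 13*sqrt(2)*k + 80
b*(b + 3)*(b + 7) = b^3 + 10*b^2 + 21*b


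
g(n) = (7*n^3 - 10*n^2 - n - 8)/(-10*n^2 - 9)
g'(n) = 20*n*(7*n^3 - 10*n^2 - n - 8)/(-10*n^2 - 9)^2 + (21*n^2 - 20*n - 1)/(-10*n^2 - 9) = (-70*n^4 - 199*n^2 + 20*n + 9)/(100*n^4 + 180*n^2 + 81)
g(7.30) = -4.01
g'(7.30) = -0.71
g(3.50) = -1.26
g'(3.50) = -0.74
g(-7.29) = 6.00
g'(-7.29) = -0.71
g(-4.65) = 4.10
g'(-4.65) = -0.73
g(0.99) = 0.64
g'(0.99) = -0.66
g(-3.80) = 3.47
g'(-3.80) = -0.75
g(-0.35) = 0.90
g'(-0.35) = -0.22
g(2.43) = -0.46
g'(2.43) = -0.77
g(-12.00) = 9.34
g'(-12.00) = -0.71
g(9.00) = -5.22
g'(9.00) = -0.71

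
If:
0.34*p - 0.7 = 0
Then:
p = 2.06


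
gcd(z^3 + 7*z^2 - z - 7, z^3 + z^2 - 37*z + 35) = z^2 + 6*z - 7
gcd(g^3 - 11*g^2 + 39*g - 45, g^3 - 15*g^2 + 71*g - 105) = g^2 - 8*g + 15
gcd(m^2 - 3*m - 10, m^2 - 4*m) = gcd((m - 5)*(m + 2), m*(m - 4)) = 1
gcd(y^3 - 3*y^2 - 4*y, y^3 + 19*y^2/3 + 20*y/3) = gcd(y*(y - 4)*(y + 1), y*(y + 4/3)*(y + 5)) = y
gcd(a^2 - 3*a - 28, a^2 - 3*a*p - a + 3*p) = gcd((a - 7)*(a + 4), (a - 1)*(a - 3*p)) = 1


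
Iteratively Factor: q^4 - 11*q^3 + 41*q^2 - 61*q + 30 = (q - 1)*(q^3 - 10*q^2 + 31*q - 30) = (q - 3)*(q - 1)*(q^2 - 7*q + 10) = (q - 3)*(q - 2)*(q - 1)*(q - 5)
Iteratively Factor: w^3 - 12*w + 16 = (w - 2)*(w^2 + 2*w - 8) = (w - 2)*(w + 4)*(w - 2)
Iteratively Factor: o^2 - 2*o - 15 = (o - 5)*(o + 3)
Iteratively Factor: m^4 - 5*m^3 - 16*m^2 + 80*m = (m)*(m^3 - 5*m^2 - 16*m + 80) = m*(m - 5)*(m^2 - 16) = m*(m - 5)*(m + 4)*(m - 4)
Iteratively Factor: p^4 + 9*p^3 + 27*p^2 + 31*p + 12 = (p + 1)*(p^3 + 8*p^2 + 19*p + 12) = (p + 1)*(p + 4)*(p^2 + 4*p + 3) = (p + 1)*(p + 3)*(p + 4)*(p + 1)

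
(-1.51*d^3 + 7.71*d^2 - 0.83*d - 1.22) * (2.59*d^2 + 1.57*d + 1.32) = -3.9109*d^5 + 17.5982*d^4 + 7.9618*d^3 + 5.7143*d^2 - 3.011*d - 1.6104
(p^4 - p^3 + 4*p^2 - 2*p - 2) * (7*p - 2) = 7*p^5 - 9*p^4 + 30*p^3 - 22*p^2 - 10*p + 4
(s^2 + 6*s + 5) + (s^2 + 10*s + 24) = 2*s^2 + 16*s + 29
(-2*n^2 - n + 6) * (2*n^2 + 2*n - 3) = -4*n^4 - 6*n^3 + 16*n^2 + 15*n - 18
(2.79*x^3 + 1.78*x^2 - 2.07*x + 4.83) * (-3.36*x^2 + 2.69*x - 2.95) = -9.3744*x^5 + 1.5243*x^4 + 3.5129*x^3 - 27.0481*x^2 + 19.0992*x - 14.2485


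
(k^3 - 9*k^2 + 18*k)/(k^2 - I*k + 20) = k*(k^2 - 9*k + 18)/(k^2 - I*k + 20)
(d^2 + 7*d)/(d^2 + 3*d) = (d + 7)/(d + 3)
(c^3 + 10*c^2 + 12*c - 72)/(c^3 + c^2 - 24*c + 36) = (c + 6)/(c - 3)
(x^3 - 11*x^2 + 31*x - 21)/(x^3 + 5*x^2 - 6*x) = (x^2 - 10*x + 21)/(x*(x + 6))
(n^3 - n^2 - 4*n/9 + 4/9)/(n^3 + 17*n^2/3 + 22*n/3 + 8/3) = (3*n^2 - 5*n + 2)/(3*(n^2 + 5*n + 4))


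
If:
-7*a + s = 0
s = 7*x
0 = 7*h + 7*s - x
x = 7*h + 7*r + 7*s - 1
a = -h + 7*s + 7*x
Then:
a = 0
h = 0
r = 1/7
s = 0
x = 0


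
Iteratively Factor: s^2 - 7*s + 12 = (s - 3)*(s - 4)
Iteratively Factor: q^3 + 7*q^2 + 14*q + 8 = (q + 4)*(q^2 + 3*q + 2) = (q + 1)*(q + 4)*(q + 2)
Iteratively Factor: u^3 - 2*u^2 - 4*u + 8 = (u - 2)*(u^2 - 4) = (u - 2)*(u + 2)*(u - 2)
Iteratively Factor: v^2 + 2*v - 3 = (v + 3)*(v - 1)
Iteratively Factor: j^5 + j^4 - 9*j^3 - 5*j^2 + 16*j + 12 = (j - 2)*(j^4 + 3*j^3 - 3*j^2 - 11*j - 6) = (j - 2)^2*(j^3 + 5*j^2 + 7*j + 3) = (j - 2)^2*(j + 1)*(j^2 + 4*j + 3) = (j - 2)^2*(j + 1)*(j + 3)*(j + 1)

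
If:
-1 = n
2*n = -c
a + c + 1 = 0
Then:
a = -3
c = 2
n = -1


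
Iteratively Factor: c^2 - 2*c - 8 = (c - 4)*(c + 2)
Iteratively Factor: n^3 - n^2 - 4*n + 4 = (n + 2)*(n^2 - 3*n + 2) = (n - 2)*(n + 2)*(n - 1)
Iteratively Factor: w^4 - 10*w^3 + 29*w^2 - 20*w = (w - 1)*(w^3 - 9*w^2 + 20*w) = (w - 4)*(w - 1)*(w^2 - 5*w) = (w - 5)*(w - 4)*(w - 1)*(w)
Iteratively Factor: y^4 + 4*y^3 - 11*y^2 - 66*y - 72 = (y + 3)*(y^3 + y^2 - 14*y - 24) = (y + 3)^2*(y^2 - 2*y - 8) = (y - 4)*(y + 3)^2*(y + 2)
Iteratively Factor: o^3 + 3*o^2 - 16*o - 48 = (o - 4)*(o^2 + 7*o + 12) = (o - 4)*(o + 3)*(o + 4)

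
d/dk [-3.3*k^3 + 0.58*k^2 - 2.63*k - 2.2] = -9.9*k^2 + 1.16*k - 2.63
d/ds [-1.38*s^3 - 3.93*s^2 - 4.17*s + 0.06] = -4.14*s^2 - 7.86*s - 4.17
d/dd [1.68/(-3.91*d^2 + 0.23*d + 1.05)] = (13.1376*d - 0.3864)/(-3.91*d^2 + 0.23*d + 1.05)^2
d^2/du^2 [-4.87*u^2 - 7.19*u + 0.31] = -9.74000000000000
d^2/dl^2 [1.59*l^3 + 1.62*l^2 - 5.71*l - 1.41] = 9.54*l + 3.24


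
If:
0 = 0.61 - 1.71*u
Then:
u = 0.36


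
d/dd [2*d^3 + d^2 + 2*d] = 6*d^2 + 2*d + 2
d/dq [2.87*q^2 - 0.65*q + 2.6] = 5.74*q - 0.65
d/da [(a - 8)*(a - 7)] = 2*a - 15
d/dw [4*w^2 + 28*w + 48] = 8*w + 28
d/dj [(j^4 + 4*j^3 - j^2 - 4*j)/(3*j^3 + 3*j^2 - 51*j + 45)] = (j^4 + 4*j^3 - 39*j^2 - 150*j - 60)/(3*(j^4 + 4*j^3 - 26*j^2 - 60*j + 225))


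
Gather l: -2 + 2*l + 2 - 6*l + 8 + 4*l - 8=0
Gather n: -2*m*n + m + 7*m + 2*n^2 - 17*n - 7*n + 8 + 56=8*m + 2*n^2 + n*(-2*m - 24) + 64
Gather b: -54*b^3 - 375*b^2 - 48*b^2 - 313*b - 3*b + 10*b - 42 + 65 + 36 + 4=-54*b^3 - 423*b^2 - 306*b + 63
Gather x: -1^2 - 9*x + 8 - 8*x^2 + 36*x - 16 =-8*x^2 + 27*x - 9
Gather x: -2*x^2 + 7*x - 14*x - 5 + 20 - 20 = -2*x^2 - 7*x - 5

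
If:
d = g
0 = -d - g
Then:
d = 0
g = 0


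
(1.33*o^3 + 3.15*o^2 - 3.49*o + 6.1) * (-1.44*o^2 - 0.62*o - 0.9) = -1.9152*o^5 - 5.3606*o^4 + 1.8756*o^3 - 9.4552*o^2 - 0.640999999999999*o - 5.49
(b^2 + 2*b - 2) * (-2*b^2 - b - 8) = -2*b^4 - 5*b^3 - 6*b^2 - 14*b + 16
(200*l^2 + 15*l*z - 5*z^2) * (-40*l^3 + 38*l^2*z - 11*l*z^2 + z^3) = -8000*l^5 + 7000*l^4*z - 1430*l^3*z^2 - 155*l^2*z^3 + 70*l*z^4 - 5*z^5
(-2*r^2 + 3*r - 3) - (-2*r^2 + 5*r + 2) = -2*r - 5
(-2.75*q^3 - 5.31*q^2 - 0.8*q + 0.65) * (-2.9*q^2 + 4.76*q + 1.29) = 7.975*q^5 + 2.309*q^4 - 26.5031*q^3 - 12.5429*q^2 + 2.062*q + 0.8385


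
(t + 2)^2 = t^2 + 4*t + 4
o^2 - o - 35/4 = (o - 7/2)*(o + 5/2)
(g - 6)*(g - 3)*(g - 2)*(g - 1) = g^4 - 12*g^3 + 47*g^2 - 72*g + 36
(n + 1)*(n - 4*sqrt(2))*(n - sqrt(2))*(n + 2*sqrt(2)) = n^4 - 3*sqrt(2)*n^3 + n^3 - 12*n^2 - 3*sqrt(2)*n^2 - 12*n + 16*sqrt(2)*n + 16*sqrt(2)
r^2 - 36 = (r - 6)*(r + 6)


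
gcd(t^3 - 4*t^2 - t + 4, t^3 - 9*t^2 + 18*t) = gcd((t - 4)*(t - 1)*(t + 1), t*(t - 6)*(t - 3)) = 1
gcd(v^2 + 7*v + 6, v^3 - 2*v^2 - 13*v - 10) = v + 1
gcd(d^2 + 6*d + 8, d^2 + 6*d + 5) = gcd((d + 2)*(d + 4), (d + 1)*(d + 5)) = 1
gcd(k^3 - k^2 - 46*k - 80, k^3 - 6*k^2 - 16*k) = k^2 - 6*k - 16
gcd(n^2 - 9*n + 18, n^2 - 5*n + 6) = n - 3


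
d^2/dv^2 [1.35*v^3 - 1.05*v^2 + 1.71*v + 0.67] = 8.1*v - 2.1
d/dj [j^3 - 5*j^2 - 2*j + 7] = 3*j^2 - 10*j - 2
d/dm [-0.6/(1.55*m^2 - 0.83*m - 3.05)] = (1.86*m - 0.498)/(-1.55*m^2 + 0.83*m + 3.05)^2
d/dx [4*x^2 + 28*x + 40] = 8*x + 28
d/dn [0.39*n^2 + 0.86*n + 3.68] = 0.78*n + 0.86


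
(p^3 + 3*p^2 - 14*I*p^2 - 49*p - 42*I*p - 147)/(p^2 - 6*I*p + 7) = (p^2 + p*(3 - 7*I) - 21*I)/(p + I)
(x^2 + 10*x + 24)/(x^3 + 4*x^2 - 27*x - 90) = (x + 4)/(x^2 - 2*x - 15)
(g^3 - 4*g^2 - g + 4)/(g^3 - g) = (g - 4)/g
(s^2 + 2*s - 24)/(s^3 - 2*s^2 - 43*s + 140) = (s + 6)/(s^2 + 2*s - 35)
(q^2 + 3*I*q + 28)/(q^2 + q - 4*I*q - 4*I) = (q + 7*I)/(q + 1)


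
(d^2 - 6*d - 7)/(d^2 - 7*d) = (d + 1)/d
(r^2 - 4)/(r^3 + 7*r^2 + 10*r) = (r - 2)/(r*(r + 5))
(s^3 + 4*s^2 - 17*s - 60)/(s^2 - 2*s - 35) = (s^2 - s - 12)/(s - 7)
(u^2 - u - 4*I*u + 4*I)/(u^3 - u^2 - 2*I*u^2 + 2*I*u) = (u - 4*I)/(u*(u - 2*I))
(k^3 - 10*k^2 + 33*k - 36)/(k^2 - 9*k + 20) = (k^2 - 6*k + 9)/(k - 5)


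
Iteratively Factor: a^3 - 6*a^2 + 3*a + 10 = (a - 2)*(a^2 - 4*a - 5) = (a - 5)*(a - 2)*(a + 1)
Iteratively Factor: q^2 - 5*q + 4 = (q - 4)*(q - 1)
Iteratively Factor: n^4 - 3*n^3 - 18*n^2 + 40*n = (n - 2)*(n^3 - n^2 - 20*n) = (n - 2)*(n + 4)*(n^2 - 5*n) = n*(n - 2)*(n + 4)*(n - 5)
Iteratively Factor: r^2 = (r)*(r)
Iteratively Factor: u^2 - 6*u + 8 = (u - 2)*(u - 4)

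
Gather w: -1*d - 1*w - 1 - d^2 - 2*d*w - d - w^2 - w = -d^2 - 2*d - w^2 + w*(-2*d - 2) - 1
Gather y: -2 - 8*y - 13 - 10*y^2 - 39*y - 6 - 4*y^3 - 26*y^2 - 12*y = -4*y^3 - 36*y^2 - 59*y - 21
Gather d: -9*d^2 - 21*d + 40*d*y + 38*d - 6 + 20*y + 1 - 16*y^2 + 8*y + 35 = -9*d^2 + d*(40*y + 17) - 16*y^2 + 28*y + 30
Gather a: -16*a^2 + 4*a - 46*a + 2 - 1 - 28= -16*a^2 - 42*a - 27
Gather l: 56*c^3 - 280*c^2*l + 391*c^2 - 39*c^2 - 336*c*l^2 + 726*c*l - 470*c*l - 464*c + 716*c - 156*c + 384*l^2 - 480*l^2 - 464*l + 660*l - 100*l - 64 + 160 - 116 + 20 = 56*c^3 + 352*c^2 + 96*c + l^2*(-336*c - 96) + l*(-280*c^2 + 256*c + 96)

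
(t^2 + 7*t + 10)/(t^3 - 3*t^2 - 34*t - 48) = (t + 5)/(t^2 - 5*t - 24)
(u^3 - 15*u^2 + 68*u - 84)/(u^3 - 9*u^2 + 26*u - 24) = (u^2 - 13*u + 42)/(u^2 - 7*u + 12)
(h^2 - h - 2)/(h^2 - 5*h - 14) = (-h^2 + h + 2)/(-h^2 + 5*h + 14)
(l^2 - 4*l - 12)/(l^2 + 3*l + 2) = (l - 6)/(l + 1)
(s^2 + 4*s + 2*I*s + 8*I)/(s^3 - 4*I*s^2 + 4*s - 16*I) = (s + 4)/(s^2 - 6*I*s - 8)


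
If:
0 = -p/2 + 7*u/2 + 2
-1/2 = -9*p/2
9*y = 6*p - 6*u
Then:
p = 1/9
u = -5/9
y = 4/9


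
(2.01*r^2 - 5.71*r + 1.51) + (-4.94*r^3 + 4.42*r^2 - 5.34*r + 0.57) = -4.94*r^3 + 6.43*r^2 - 11.05*r + 2.08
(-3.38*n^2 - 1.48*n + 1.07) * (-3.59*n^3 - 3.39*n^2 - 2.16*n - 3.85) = 12.1342*n^5 + 16.7714*n^4 + 8.4767*n^3 + 12.5825*n^2 + 3.3868*n - 4.1195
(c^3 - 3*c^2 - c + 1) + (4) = c^3 - 3*c^2 - c + 5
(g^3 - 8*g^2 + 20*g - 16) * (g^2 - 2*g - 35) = g^5 - 10*g^4 + g^3 + 224*g^2 - 668*g + 560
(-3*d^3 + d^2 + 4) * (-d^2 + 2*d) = 3*d^5 - 7*d^4 + 2*d^3 - 4*d^2 + 8*d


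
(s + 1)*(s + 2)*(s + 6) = s^3 + 9*s^2 + 20*s + 12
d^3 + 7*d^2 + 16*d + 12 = (d + 2)^2*(d + 3)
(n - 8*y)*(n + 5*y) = n^2 - 3*n*y - 40*y^2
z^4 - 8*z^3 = z^3*(z - 8)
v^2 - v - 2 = (v - 2)*(v + 1)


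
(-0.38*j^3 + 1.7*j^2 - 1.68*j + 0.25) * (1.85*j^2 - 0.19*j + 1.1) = -0.703*j^5 + 3.2172*j^4 - 3.849*j^3 + 2.6517*j^2 - 1.8955*j + 0.275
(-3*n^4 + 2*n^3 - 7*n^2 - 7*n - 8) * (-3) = 9*n^4 - 6*n^3 + 21*n^2 + 21*n + 24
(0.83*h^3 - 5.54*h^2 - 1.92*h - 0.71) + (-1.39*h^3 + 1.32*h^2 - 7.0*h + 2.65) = -0.56*h^3 - 4.22*h^2 - 8.92*h + 1.94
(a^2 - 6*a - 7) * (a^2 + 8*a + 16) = a^4 + 2*a^3 - 39*a^2 - 152*a - 112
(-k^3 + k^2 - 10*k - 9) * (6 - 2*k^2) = 2*k^5 - 2*k^4 + 14*k^3 + 24*k^2 - 60*k - 54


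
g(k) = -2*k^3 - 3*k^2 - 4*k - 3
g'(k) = -6*k^2 - 6*k - 4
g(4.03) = -198.74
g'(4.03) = -125.63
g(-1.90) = 7.49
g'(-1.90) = -14.26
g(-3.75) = 75.28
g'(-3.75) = -65.88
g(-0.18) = -2.37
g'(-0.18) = -3.11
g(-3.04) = 37.62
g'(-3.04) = -41.21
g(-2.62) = 22.86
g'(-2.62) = -29.47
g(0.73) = -8.30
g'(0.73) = -11.58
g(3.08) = -102.22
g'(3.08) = -79.40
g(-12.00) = 3069.00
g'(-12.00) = -796.00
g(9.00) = -1740.00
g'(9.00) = -544.00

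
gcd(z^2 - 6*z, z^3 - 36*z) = z^2 - 6*z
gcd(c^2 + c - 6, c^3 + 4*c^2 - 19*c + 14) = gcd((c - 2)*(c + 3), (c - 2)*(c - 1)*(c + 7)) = c - 2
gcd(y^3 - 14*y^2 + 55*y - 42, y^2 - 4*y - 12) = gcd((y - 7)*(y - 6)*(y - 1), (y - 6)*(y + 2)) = y - 6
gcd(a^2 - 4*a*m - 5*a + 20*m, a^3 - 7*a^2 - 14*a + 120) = a - 5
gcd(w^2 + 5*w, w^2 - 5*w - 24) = 1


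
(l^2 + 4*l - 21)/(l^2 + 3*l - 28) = (l - 3)/(l - 4)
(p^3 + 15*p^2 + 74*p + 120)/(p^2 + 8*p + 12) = (p^2 + 9*p + 20)/(p + 2)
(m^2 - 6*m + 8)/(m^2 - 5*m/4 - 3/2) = 4*(m - 4)/(4*m + 3)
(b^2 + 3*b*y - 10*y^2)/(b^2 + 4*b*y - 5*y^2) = (-b + 2*y)/(-b + y)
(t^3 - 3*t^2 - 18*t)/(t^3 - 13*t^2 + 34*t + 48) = t*(t + 3)/(t^2 - 7*t - 8)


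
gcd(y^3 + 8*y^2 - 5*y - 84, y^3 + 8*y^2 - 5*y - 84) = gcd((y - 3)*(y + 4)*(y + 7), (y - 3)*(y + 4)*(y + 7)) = y^3 + 8*y^2 - 5*y - 84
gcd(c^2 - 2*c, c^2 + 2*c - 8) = c - 2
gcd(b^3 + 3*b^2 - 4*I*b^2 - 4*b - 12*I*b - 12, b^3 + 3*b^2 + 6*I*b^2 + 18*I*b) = b + 3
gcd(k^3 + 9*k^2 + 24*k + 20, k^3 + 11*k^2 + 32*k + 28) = k^2 + 4*k + 4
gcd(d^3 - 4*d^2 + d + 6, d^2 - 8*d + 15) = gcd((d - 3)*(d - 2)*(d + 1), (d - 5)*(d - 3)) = d - 3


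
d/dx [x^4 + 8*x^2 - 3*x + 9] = 4*x^3 + 16*x - 3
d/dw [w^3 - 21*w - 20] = 3*w^2 - 21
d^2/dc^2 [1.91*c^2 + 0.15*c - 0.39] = 3.82000000000000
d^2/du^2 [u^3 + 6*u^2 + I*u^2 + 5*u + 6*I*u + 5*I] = 6*u + 12 + 2*I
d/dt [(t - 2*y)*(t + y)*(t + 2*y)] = 3*t^2 + 2*t*y - 4*y^2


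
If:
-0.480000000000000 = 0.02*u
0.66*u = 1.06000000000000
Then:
No Solution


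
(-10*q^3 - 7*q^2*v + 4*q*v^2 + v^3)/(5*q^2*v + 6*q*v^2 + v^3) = (-2*q + v)/v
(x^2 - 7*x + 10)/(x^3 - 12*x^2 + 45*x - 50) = 1/(x - 5)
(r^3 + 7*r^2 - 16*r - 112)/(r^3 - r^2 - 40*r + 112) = (r + 4)/(r - 4)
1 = 1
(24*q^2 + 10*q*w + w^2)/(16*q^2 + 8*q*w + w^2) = (6*q + w)/(4*q + w)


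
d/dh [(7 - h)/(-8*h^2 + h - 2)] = (8*h^2 - h - (h - 7)*(16*h - 1) + 2)/(8*h^2 - h + 2)^2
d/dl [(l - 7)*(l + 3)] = 2*l - 4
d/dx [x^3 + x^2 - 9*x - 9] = 3*x^2 + 2*x - 9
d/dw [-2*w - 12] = -2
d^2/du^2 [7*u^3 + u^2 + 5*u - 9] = 42*u + 2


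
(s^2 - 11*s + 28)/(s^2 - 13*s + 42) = (s - 4)/(s - 6)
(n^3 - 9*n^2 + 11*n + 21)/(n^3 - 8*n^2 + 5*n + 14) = (n - 3)/(n - 2)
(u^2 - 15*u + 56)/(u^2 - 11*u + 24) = (u - 7)/(u - 3)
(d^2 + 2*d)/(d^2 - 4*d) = (d + 2)/(d - 4)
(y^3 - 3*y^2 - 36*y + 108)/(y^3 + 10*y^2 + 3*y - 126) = (y - 6)/(y + 7)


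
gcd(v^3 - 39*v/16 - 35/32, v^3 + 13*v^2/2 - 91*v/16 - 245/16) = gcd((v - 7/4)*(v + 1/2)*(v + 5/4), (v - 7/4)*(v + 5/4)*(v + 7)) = v^2 - v/2 - 35/16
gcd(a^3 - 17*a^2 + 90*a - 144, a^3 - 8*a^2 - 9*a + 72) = a^2 - 11*a + 24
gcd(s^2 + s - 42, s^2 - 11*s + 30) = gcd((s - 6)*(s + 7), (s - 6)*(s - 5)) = s - 6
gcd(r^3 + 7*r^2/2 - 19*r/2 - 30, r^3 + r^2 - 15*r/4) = r + 5/2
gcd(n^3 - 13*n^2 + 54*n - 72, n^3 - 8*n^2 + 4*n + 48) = n^2 - 10*n + 24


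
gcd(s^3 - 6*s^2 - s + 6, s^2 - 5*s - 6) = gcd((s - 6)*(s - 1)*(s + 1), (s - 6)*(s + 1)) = s^2 - 5*s - 6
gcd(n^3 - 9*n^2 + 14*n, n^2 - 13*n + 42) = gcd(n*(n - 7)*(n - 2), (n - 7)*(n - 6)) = n - 7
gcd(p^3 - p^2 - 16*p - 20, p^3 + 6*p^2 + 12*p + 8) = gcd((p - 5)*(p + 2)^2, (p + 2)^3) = p^2 + 4*p + 4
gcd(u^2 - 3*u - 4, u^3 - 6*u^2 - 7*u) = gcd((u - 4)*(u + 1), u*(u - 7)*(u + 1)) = u + 1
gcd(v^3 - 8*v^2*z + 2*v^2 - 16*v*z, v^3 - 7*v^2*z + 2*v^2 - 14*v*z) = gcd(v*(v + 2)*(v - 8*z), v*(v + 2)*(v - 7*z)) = v^2 + 2*v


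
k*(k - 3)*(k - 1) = k^3 - 4*k^2 + 3*k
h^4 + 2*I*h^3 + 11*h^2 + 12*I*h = h*(h - 3*I)*(h + I)*(h + 4*I)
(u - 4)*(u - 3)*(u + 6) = u^3 - u^2 - 30*u + 72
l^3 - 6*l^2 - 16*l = l*(l - 8)*(l + 2)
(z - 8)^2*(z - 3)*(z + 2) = z^4 - 17*z^3 + 74*z^2 + 32*z - 384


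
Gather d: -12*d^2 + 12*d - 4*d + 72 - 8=-12*d^2 + 8*d + 64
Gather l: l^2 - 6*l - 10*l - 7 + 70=l^2 - 16*l + 63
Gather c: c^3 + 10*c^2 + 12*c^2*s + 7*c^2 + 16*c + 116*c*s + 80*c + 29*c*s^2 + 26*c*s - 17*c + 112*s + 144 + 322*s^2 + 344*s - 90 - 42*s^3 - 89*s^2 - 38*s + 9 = c^3 + c^2*(12*s + 17) + c*(29*s^2 + 142*s + 79) - 42*s^3 + 233*s^2 + 418*s + 63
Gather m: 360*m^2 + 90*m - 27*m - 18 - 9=360*m^2 + 63*m - 27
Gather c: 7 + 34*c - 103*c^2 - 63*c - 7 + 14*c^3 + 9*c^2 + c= 14*c^3 - 94*c^2 - 28*c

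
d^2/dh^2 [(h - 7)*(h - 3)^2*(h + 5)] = 12*h^2 - 48*h - 28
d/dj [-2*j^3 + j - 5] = 1 - 6*j^2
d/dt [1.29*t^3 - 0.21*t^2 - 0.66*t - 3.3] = 3.87*t^2 - 0.42*t - 0.66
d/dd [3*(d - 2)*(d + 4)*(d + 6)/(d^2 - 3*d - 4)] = 3*(d^4 - 6*d^3 - 40*d^2 + 32*d - 160)/(d^4 - 6*d^3 + d^2 + 24*d + 16)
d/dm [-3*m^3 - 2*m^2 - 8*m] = -9*m^2 - 4*m - 8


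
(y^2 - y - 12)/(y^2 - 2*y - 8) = (y + 3)/(y + 2)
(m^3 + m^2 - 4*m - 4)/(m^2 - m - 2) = m + 2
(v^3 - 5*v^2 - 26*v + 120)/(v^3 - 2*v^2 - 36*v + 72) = (v^2 + v - 20)/(v^2 + 4*v - 12)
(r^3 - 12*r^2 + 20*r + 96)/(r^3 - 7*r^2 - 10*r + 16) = (r - 6)/(r - 1)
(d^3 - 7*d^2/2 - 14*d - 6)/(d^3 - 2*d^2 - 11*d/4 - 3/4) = 2*(d^2 - 4*d - 12)/(2*d^2 - 5*d - 3)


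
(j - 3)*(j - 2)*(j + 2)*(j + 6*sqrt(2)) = j^4 - 3*j^3 + 6*sqrt(2)*j^3 - 18*sqrt(2)*j^2 - 4*j^2 - 24*sqrt(2)*j + 12*j + 72*sqrt(2)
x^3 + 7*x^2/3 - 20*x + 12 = (x - 3)*(x - 2/3)*(x + 6)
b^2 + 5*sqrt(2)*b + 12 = (b + 2*sqrt(2))*(b + 3*sqrt(2))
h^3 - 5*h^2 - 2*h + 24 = (h - 4)*(h - 3)*(h + 2)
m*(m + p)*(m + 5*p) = m^3 + 6*m^2*p + 5*m*p^2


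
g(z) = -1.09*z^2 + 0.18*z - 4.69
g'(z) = 0.18 - 2.18*z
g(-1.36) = -6.95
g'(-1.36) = 3.14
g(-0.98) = -5.91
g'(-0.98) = 2.32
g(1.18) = -6.00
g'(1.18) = -2.39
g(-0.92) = -5.78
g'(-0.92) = 2.19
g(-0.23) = -4.79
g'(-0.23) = 0.68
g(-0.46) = -5.00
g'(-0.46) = 1.18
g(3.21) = -15.34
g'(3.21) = -6.82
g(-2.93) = -14.57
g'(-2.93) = 6.57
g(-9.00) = -94.60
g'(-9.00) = 19.80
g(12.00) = -159.49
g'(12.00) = -25.98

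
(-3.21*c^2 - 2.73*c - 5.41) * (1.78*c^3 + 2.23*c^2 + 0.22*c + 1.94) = -5.7138*c^5 - 12.0177*c^4 - 16.4239*c^3 - 18.8923*c^2 - 6.4864*c - 10.4954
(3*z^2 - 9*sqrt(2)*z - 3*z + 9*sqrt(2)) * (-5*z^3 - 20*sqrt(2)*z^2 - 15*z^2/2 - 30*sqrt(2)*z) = -15*z^5 - 15*sqrt(2)*z^4 - 15*z^4/2 - 15*sqrt(2)*z^3/2 + 765*z^3/2 + 45*sqrt(2)*z^2/2 + 180*z^2 - 540*z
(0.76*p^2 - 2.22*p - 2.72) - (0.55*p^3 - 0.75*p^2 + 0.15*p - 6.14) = -0.55*p^3 + 1.51*p^2 - 2.37*p + 3.42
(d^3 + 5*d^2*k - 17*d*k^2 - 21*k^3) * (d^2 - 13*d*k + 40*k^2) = d^5 - 8*d^4*k - 42*d^3*k^2 + 400*d^2*k^3 - 407*d*k^4 - 840*k^5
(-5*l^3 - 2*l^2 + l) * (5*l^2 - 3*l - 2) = -25*l^5 + 5*l^4 + 21*l^3 + l^2 - 2*l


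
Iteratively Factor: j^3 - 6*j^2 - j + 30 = (j - 3)*(j^2 - 3*j - 10) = (j - 3)*(j + 2)*(j - 5)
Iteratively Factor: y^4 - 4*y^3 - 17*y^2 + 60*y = (y - 3)*(y^3 - y^2 - 20*y) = y*(y - 3)*(y^2 - y - 20) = y*(y - 5)*(y - 3)*(y + 4)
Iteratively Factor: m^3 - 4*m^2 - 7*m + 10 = (m - 1)*(m^2 - 3*m - 10) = (m - 5)*(m - 1)*(m + 2)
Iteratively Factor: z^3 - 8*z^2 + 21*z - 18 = (z - 2)*(z^2 - 6*z + 9) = (z - 3)*(z - 2)*(z - 3)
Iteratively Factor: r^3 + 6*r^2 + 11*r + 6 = (r + 2)*(r^2 + 4*r + 3) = (r + 1)*(r + 2)*(r + 3)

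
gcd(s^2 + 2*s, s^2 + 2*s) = s^2 + 2*s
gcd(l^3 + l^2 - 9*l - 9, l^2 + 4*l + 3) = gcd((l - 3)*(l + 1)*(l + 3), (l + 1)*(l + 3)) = l^2 + 4*l + 3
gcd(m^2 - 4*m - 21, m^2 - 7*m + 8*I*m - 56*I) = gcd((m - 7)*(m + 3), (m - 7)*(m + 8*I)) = m - 7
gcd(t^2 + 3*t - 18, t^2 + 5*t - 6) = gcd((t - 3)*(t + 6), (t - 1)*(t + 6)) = t + 6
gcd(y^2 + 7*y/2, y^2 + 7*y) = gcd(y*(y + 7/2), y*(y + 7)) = y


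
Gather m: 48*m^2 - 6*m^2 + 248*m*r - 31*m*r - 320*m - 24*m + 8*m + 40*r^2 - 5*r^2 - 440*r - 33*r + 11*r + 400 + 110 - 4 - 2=42*m^2 + m*(217*r - 336) + 35*r^2 - 462*r + 504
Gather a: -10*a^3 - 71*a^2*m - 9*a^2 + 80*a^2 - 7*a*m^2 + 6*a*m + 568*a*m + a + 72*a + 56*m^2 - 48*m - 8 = -10*a^3 + a^2*(71 - 71*m) + a*(-7*m^2 + 574*m + 73) + 56*m^2 - 48*m - 8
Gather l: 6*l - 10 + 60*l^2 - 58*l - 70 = 60*l^2 - 52*l - 80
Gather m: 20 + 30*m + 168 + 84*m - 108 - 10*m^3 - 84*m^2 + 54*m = -10*m^3 - 84*m^2 + 168*m + 80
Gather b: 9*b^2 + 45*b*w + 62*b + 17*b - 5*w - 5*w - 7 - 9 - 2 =9*b^2 + b*(45*w + 79) - 10*w - 18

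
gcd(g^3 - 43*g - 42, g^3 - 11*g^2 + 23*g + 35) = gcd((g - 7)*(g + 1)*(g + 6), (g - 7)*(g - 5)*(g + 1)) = g^2 - 6*g - 7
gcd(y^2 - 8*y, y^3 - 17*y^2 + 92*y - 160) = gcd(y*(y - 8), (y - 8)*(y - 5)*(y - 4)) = y - 8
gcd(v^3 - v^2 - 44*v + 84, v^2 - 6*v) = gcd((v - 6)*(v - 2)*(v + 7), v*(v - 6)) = v - 6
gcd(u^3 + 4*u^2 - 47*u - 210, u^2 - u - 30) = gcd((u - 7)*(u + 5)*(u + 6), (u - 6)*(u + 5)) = u + 5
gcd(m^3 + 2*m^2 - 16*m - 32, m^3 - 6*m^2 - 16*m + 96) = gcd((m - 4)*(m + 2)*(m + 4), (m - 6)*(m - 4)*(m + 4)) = m^2 - 16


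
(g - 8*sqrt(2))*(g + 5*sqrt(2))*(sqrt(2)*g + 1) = sqrt(2)*g^3 - 5*g^2 - 83*sqrt(2)*g - 80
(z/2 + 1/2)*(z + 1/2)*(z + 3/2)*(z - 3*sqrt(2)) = z^4/2 - 3*sqrt(2)*z^3/2 + 3*z^3/2 - 9*sqrt(2)*z^2/2 + 11*z^2/8 - 33*sqrt(2)*z/8 + 3*z/8 - 9*sqrt(2)/8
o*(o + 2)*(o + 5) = o^3 + 7*o^2 + 10*o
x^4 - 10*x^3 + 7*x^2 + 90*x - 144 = (x - 8)*(x - 3)*(x - 2)*(x + 3)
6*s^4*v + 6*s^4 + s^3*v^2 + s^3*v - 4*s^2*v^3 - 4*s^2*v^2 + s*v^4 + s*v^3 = (-3*s + v)*(-2*s + v)*(s + v)*(s*v + s)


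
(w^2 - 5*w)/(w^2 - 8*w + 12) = w*(w - 5)/(w^2 - 8*w + 12)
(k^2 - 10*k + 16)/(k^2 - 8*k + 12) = (k - 8)/(k - 6)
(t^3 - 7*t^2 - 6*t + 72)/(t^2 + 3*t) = t - 10 + 24/t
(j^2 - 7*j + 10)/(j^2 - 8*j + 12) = (j - 5)/(j - 6)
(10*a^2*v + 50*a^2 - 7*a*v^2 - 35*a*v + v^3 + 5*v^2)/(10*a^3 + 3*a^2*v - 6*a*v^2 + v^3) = (v + 5)/(a + v)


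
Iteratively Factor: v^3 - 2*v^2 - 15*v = (v)*(v^2 - 2*v - 15) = v*(v - 5)*(v + 3)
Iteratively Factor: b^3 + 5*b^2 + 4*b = (b)*(b^2 + 5*b + 4) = b*(b + 4)*(b + 1)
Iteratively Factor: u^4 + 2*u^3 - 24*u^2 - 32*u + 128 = (u - 4)*(u^3 + 6*u^2 - 32) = (u - 4)*(u - 2)*(u^2 + 8*u + 16) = (u - 4)*(u - 2)*(u + 4)*(u + 4)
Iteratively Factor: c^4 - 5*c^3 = (c - 5)*(c^3) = c*(c - 5)*(c^2) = c^2*(c - 5)*(c)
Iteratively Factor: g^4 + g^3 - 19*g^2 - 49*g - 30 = (g + 3)*(g^3 - 2*g^2 - 13*g - 10) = (g + 2)*(g + 3)*(g^2 - 4*g - 5) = (g + 1)*(g + 2)*(g + 3)*(g - 5)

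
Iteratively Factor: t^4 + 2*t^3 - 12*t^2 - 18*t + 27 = (t - 1)*(t^3 + 3*t^2 - 9*t - 27) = (t - 1)*(t + 3)*(t^2 - 9) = (t - 1)*(t + 3)^2*(t - 3)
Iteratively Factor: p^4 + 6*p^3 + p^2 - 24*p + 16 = (p + 4)*(p^3 + 2*p^2 - 7*p + 4) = (p + 4)^2*(p^2 - 2*p + 1) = (p - 1)*(p + 4)^2*(p - 1)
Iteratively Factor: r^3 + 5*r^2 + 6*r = (r + 3)*(r^2 + 2*r) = (r + 2)*(r + 3)*(r)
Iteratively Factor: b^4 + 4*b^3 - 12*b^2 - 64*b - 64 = (b + 2)*(b^3 + 2*b^2 - 16*b - 32) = (b + 2)^2*(b^2 - 16) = (b + 2)^2*(b + 4)*(b - 4)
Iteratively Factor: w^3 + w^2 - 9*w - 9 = (w - 3)*(w^2 + 4*w + 3) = (w - 3)*(w + 3)*(w + 1)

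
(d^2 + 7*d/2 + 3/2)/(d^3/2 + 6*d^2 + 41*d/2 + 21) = (2*d + 1)/(d^2 + 9*d + 14)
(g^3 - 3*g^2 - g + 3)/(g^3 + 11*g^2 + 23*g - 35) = (g^2 - 2*g - 3)/(g^2 + 12*g + 35)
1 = 1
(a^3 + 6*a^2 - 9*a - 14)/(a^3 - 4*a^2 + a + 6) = (a + 7)/(a - 3)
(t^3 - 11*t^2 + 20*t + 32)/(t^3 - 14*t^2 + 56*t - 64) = (t + 1)/(t - 2)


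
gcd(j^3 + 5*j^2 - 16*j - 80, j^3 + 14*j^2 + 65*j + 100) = j^2 + 9*j + 20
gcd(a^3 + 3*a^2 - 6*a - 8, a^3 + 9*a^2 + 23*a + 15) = a + 1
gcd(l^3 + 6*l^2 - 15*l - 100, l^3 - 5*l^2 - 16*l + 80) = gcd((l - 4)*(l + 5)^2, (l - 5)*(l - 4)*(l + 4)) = l - 4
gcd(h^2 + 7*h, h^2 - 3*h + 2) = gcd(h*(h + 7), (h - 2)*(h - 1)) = 1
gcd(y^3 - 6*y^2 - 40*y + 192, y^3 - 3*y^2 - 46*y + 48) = y^2 - 2*y - 48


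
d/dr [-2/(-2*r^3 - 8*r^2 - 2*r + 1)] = 4*(-3*r^2 - 8*r - 1)/(2*r^3 + 8*r^2 + 2*r - 1)^2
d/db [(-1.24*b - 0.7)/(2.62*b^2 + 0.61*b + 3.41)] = (3.2488*b^2 + 3.668*b - 3.8014)/(6.8644*b^4 + 3.1964*b^3 + 18.2405*b^2 + 4.1602*b + 11.6281)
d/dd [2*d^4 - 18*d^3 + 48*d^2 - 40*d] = 8*d^3 - 54*d^2 + 96*d - 40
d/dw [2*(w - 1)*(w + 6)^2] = 2*(w + 6)*(3*w + 4)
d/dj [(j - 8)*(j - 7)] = 2*j - 15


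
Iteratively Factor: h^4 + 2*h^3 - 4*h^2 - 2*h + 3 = (h - 1)*(h^3 + 3*h^2 - h - 3) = (h - 1)*(h + 1)*(h^2 + 2*h - 3) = (h - 1)*(h + 1)*(h + 3)*(h - 1)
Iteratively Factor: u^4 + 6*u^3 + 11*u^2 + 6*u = (u + 2)*(u^3 + 4*u^2 + 3*u) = (u + 2)*(u + 3)*(u^2 + u) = (u + 1)*(u + 2)*(u + 3)*(u)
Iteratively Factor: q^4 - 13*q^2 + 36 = (q + 3)*(q^3 - 3*q^2 - 4*q + 12) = (q - 3)*(q + 3)*(q^2 - 4) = (q - 3)*(q + 2)*(q + 3)*(q - 2)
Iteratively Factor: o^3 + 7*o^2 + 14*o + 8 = (o + 4)*(o^2 + 3*o + 2) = (o + 1)*(o + 4)*(o + 2)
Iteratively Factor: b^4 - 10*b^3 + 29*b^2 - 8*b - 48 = (b - 4)*(b^3 - 6*b^2 + 5*b + 12) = (b - 4)*(b - 3)*(b^2 - 3*b - 4) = (b - 4)*(b - 3)*(b + 1)*(b - 4)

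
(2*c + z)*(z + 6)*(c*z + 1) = 2*c^2*z^2 + 12*c^2*z + c*z^3 + 6*c*z^2 + 2*c*z + 12*c + z^2 + 6*z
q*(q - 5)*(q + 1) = q^3 - 4*q^2 - 5*q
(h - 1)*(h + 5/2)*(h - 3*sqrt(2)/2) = h^3 - 3*sqrt(2)*h^2/2 + 3*h^2/2 - 9*sqrt(2)*h/4 - 5*h/2 + 15*sqrt(2)/4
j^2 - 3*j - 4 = (j - 4)*(j + 1)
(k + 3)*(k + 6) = k^2 + 9*k + 18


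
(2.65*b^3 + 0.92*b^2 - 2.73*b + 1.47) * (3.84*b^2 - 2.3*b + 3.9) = 10.176*b^5 - 2.5622*b^4 - 2.2642*b^3 + 15.5118*b^2 - 14.028*b + 5.733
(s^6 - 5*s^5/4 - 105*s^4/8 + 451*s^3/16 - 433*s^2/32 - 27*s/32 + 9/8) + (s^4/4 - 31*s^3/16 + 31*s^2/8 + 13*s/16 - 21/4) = s^6 - 5*s^5/4 - 103*s^4/8 + 105*s^3/4 - 309*s^2/32 - s/32 - 33/8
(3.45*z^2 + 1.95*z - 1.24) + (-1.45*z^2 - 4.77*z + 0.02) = 2.0*z^2 - 2.82*z - 1.22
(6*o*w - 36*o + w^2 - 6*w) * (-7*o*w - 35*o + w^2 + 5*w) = -42*o^2*w^2 + 42*o^2*w + 1260*o^2 - o*w^3 + o*w^2 + 30*o*w + w^4 - w^3 - 30*w^2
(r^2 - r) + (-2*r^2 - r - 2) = -r^2 - 2*r - 2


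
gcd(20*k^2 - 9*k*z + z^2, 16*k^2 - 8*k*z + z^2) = -4*k + z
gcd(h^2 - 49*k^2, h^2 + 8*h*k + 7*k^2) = h + 7*k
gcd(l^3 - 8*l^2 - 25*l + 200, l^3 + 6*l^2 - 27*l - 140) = l - 5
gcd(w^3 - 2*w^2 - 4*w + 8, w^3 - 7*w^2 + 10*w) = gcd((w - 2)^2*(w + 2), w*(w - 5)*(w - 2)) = w - 2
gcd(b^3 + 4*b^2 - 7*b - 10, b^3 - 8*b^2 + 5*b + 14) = b^2 - b - 2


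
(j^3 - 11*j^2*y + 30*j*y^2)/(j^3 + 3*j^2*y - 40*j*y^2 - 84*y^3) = j*(j - 5*y)/(j^2 + 9*j*y + 14*y^2)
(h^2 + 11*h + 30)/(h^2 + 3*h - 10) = (h + 6)/(h - 2)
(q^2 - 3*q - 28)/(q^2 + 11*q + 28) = (q - 7)/(q + 7)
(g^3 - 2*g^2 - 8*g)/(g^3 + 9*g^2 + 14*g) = (g - 4)/(g + 7)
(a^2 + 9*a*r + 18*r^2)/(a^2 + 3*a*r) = (a + 6*r)/a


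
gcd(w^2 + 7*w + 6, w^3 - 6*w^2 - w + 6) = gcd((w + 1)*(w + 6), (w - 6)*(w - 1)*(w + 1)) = w + 1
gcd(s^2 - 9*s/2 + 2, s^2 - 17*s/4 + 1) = s - 4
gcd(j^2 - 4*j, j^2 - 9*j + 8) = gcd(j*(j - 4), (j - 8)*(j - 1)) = 1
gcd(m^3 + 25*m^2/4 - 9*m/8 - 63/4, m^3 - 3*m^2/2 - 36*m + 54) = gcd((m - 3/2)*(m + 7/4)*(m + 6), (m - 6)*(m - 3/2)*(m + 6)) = m^2 + 9*m/2 - 9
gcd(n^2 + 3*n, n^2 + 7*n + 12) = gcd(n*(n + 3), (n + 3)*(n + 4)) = n + 3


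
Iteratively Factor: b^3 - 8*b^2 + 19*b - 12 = (b - 1)*(b^2 - 7*b + 12) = (b - 3)*(b - 1)*(b - 4)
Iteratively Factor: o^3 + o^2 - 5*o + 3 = (o - 1)*(o^2 + 2*o - 3) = (o - 1)*(o + 3)*(o - 1)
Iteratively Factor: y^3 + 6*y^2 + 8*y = (y + 2)*(y^2 + 4*y) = y*(y + 2)*(y + 4)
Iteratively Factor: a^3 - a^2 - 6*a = (a - 3)*(a^2 + 2*a) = a*(a - 3)*(a + 2)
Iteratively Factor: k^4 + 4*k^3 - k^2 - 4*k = (k)*(k^3 + 4*k^2 - k - 4) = k*(k + 4)*(k^2 - 1) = k*(k - 1)*(k + 4)*(k + 1)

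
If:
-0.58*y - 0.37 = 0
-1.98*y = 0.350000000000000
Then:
No Solution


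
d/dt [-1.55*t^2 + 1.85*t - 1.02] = 1.85 - 3.1*t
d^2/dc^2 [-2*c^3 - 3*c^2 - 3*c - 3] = -12*c - 6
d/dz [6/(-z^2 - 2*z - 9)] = 12*(z + 1)/(z^2 + 2*z + 9)^2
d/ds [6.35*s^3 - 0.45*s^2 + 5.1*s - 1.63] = 19.05*s^2 - 0.9*s + 5.1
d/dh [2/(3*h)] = -2/(3*h^2)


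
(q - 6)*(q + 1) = q^2 - 5*q - 6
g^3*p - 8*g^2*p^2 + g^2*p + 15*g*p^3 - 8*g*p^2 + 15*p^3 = (g - 5*p)*(g - 3*p)*(g*p + p)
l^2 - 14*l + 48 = (l - 8)*(l - 6)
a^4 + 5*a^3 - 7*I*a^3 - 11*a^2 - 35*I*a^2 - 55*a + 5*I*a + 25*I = (a + 5)*(a - 5*I)*(a - I)^2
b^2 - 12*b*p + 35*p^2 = (b - 7*p)*(b - 5*p)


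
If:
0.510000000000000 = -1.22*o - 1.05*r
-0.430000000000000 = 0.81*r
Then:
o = 0.04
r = -0.53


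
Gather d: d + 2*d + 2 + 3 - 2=3*d + 3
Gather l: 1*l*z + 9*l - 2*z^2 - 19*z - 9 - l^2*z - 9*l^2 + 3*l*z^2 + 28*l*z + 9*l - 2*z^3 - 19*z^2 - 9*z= l^2*(-z - 9) + l*(3*z^2 + 29*z + 18) - 2*z^3 - 21*z^2 - 28*z - 9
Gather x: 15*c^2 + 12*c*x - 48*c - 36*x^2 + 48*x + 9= 15*c^2 - 48*c - 36*x^2 + x*(12*c + 48) + 9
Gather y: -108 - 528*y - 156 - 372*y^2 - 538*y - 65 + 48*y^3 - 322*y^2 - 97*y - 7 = 48*y^3 - 694*y^2 - 1163*y - 336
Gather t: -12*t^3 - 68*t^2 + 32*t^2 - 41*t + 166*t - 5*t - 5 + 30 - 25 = -12*t^3 - 36*t^2 + 120*t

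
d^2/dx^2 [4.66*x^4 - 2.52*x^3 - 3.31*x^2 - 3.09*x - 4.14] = 55.92*x^2 - 15.12*x - 6.62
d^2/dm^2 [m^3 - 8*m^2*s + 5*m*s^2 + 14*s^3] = 6*m - 16*s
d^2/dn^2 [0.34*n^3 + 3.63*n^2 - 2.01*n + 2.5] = 2.04*n + 7.26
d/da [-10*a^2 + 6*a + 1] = 6 - 20*a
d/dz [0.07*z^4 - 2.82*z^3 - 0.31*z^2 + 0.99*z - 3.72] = 0.28*z^3 - 8.46*z^2 - 0.62*z + 0.99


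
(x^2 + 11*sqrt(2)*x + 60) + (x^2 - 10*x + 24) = 2*x^2 - 10*x + 11*sqrt(2)*x + 84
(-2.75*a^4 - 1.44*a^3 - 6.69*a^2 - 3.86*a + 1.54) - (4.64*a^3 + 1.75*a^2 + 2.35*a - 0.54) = -2.75*a^4 - 6.08*a^3 - 8.44*a^2 - 6.21*a + 2.08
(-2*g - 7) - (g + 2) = -3*g - 9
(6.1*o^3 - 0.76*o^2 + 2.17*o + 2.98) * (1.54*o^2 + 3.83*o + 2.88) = 9.394*o^5 + 22.1926*o^4 + 17.999*o^3 + 10.7115*o^2 + 17.663*o + 8.5824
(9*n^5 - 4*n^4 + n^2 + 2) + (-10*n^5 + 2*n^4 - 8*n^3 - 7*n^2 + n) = -n^5 - 2*n^4 - 8*n^3 - 6*n^2 + n + 2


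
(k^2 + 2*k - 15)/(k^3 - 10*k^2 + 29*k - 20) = (k^2 + 2*k - 15)/(k^3 - 10*k^2 + 29*k - 20)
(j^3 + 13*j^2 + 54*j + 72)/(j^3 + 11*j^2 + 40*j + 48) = (j + 6)/(j + 4)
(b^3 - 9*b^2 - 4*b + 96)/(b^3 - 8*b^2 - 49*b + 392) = (b^2 - b - 12)/(b^2 - 49)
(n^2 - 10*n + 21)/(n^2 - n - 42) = (n - 3)/(n + 6)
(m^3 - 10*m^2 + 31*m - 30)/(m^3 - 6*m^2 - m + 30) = (m - 2)/(m + 2)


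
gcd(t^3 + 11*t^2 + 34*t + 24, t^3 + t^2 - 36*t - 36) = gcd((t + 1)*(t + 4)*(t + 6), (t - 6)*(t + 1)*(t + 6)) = t^2 + 7*t + 6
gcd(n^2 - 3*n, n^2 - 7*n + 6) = 1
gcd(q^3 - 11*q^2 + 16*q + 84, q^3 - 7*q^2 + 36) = q^2 - 4*q - 12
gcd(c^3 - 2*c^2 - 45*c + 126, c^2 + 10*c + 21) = c + 7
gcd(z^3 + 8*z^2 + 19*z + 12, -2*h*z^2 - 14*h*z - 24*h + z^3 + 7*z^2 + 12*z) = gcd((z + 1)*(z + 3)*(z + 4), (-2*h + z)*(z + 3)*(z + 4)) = z^2 + 7*z + 12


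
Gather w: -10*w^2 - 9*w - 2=-10*w^2 - 9*w - 2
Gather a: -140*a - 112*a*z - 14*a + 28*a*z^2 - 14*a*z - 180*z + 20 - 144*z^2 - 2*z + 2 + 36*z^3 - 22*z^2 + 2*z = a*(28*z^2 - 126*z - 154) + 36*z^3 - 166*z^2 - 180*z + 22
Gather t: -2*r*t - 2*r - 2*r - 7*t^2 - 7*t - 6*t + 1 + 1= -4*r - 7*t^2 + t*(-2*r - 13) + 2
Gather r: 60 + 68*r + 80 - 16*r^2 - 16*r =-16*r^2 + 52*r + 140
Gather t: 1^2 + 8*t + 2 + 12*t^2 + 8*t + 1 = 12*t^2 + 16*t + 4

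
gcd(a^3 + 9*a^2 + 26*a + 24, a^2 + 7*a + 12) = a^2 + 7*a + 12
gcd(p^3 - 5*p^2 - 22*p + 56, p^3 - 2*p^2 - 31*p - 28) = p^2 - 3*p - 28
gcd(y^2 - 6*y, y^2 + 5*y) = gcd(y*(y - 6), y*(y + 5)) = y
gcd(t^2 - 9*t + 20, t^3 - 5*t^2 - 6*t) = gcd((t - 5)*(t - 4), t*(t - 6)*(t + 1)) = 1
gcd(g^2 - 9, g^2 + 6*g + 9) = g + 3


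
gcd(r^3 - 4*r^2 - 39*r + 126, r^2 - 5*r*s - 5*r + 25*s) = 1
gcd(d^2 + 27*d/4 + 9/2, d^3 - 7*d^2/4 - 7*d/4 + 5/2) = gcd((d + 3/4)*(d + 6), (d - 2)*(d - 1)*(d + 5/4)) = 1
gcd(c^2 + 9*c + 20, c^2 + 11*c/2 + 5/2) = c + 5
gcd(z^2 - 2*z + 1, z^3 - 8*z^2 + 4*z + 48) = 1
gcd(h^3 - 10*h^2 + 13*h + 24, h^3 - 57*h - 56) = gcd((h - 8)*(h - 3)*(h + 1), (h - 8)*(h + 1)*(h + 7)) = h^2 - 7*h - 8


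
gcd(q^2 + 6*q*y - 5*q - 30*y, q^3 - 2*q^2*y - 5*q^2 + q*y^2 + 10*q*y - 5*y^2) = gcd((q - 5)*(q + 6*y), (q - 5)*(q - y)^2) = q - 5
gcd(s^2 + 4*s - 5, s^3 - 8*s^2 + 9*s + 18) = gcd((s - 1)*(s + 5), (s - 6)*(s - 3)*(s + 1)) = 1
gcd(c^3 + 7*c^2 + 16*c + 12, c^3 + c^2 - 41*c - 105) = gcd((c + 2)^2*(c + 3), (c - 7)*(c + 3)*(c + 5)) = c + 3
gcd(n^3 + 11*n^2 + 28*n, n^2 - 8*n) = n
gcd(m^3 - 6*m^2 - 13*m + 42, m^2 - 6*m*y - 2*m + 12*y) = m - 2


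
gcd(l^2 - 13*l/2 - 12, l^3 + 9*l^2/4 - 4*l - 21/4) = 1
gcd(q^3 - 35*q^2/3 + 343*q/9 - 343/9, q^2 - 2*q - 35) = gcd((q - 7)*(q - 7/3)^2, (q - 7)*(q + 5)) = q - 7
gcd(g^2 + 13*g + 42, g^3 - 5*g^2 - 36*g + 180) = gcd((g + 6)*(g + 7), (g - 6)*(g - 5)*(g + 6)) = g + 6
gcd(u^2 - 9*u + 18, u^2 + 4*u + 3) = 1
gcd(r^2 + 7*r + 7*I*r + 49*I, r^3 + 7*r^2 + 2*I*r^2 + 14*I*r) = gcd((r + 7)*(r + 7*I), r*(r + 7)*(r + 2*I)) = r + 7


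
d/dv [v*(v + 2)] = 2*v + 2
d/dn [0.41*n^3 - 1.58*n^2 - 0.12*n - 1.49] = 1.23*n^2 - 3.16*n - 0.12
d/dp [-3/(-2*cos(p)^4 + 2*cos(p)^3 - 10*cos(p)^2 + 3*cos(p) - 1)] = 3*(8*cos(p)^3 - 6*cos(p)^2 + 20*cos(p) - 3)*sin(p)/(2*cos(p)^4 - 2*cos(p)^3 + 10*cos(p)^2 - 3*cos(p) + 1)^2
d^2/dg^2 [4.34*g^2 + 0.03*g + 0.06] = 8.68000000000000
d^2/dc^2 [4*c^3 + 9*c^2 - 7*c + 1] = 24*c + 18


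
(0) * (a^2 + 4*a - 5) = 0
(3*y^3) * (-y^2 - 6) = -3*y^5 - 18*y^3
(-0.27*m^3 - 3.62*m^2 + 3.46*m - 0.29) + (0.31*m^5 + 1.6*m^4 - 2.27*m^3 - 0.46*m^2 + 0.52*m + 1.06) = 0.31*m^5 + 1.6*m^4 - 2.54*m^3 - 4.08*m^2 + 3.98*m + 0.77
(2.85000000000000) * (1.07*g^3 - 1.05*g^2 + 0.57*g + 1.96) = 3.0495*g^3 - 2.9925*g^2 + 1.6245*g + 5.586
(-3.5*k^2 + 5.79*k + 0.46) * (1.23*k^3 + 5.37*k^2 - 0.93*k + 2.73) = -4.305*k^5 - 11.6733*k^4 + 34.9131*k^3 - 12.4695*k^2 + 15.3789*k + 1.2558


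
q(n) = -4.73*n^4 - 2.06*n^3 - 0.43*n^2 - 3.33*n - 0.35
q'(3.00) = -572.37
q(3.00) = -452.96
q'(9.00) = -14304.33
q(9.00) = -32600.42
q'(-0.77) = 2.31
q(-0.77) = 1.24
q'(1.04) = -32.19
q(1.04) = -12.13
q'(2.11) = -210.39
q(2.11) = -122.40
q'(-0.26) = -3.19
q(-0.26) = 0.50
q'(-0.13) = -3.28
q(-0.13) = 0.08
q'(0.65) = -11.70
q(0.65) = -4.11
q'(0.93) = -24.69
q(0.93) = -9.01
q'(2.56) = -363.46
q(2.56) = -249.41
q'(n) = -18.92*n^3 - 6.18*n^2 - 0.86*n - 3.33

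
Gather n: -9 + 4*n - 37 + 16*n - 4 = 20*n - 50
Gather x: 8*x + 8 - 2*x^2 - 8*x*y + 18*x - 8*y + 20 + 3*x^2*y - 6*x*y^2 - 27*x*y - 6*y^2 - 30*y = x^2*(3*y - 2) + x*(-6*y^2 - 35*y + 26) - 6*y^2 - 38*y + 28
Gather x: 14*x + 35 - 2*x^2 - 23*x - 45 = -2*x^2 - 9*x - 10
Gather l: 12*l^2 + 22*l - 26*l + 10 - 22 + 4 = 12*l^2 - 4*l - 8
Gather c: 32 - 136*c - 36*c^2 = -36*c^2 - 136*c + 32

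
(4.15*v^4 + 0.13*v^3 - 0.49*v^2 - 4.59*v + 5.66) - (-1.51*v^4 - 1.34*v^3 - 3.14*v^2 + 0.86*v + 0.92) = 5.66*v^4 + 1.47*v^3 + 2.65*v^2 - 5.45*v + 4.74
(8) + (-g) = 8 - g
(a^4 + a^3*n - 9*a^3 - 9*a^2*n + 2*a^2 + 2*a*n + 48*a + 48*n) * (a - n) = a^5 - 9*a^4 - a^3*n^2 + 2*a^3 + 9*a^2*n^2 + 48*a^2 - 2*a*n^2 - 48*n^2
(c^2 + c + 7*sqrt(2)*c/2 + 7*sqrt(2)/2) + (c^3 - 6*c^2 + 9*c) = c^3 - 5*c^2 + 7*sqrt(2)*c/2 + 10*c + 7*sqrt(2)/2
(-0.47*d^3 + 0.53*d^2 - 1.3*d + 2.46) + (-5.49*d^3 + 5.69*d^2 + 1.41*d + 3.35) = -5.96*d^3 + 6.22*d^2 + 0.11*d + 5.81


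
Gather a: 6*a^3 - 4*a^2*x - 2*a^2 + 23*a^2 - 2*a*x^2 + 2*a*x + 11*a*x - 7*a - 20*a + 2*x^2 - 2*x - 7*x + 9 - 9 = 6*a^3 + a^2*(21 - 4*x) + a*(-2*x^2 + 13*x - 27) + 2*x^2 - 9*x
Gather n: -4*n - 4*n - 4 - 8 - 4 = -8*n - 16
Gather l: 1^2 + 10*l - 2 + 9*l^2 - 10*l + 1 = 9*l^2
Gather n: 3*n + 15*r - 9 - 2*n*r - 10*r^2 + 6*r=n*(3 - 2*r) - 10*r^2 + 21*r - 9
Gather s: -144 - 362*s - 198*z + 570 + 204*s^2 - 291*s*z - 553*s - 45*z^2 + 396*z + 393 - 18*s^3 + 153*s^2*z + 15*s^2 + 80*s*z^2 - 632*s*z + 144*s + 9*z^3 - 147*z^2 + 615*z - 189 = -18*s^3 + s^2*(153*z + 219) + s*(80*z^2 - 923*z - 771) + 9*z^3 - 192*z^2 + 813*z + 630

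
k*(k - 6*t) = k^2 - 6*k*t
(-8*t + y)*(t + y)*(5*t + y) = -40*t^3 - 43*t^2*y - 2*t*y^2 + y^3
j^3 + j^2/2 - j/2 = j*(j - 1/2)*(j + 1)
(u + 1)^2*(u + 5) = u^3 + 7*u^2 + 11*u + 5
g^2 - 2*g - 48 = (g - 8)*(g + 6)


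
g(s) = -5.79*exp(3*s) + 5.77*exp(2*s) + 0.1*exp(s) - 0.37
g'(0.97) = -238.29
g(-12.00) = -0.37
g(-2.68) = -0.34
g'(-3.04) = 0.03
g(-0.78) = 0.33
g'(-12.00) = 0.00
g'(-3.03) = 0.03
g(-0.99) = 0.17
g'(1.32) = -749.10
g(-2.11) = -0.28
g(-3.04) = -0.35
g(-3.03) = -0.35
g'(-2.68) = 0.06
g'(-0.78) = 0.80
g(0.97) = -66.24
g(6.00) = -379232086.19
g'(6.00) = -1138635433.28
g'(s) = -17.37*exp(3*s) + 11.54*exp(2*s) + 0.1*exp(s)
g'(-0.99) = 0.74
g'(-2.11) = 0.15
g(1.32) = -222.87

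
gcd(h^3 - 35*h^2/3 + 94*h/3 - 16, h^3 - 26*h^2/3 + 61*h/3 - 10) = h^2 - 11*h/3 + 2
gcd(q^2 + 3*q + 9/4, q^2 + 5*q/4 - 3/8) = q + 3/2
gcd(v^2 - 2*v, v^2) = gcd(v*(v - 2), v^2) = v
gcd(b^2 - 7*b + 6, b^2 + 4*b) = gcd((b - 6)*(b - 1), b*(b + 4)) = 1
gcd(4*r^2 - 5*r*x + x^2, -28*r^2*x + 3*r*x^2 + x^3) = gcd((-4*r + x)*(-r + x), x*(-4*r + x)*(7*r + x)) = -4*r + x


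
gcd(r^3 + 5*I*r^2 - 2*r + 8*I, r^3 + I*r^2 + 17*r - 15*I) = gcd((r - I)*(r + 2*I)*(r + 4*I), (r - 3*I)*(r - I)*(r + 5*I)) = r - I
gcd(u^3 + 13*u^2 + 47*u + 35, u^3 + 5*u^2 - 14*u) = u + 7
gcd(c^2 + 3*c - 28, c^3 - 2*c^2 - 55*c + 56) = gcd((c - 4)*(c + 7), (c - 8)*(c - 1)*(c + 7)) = c + 7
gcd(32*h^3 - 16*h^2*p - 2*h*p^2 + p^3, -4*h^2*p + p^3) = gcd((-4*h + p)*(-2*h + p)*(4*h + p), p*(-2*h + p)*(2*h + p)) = -2*h + p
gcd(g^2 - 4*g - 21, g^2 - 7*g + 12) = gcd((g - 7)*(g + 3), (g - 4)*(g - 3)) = 1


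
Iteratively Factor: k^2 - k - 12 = (k - 4)*(k + 3)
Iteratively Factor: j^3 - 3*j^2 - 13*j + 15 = (j + 3)*(j^2 - 6*j + 5) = (j - 1)*(j + 3)*(j - 5)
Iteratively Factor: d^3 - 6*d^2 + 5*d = (d - 1)*(d^2 - 5*d) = (d - 5)*(d - 1)*(d)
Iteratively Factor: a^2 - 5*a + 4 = (a - 4)*(a - 1)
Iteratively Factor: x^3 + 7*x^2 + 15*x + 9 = (x + 3)*(x^2 + 4*x + 3) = (x + 1)*(x + 3)*(x + 3)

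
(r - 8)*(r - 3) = r^2 - 11*r + 24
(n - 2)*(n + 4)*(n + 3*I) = n^3 + 2*n^2 + 3*I*n^2 - 8*n + 6*I*n - 24*I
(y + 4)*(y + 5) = y^2 + 9*y + 20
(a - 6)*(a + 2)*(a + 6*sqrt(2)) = a^3 - 4*a^2 + 6*sqrt(2)*a^2 - 24*sqrt(2)*a - 12*a - 72*sqrt(2)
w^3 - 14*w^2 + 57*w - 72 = (w - 8)*(w - 3)^2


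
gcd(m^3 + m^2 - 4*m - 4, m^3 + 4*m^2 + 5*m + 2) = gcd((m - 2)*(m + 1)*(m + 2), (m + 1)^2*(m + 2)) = m^2 + 3*m + 2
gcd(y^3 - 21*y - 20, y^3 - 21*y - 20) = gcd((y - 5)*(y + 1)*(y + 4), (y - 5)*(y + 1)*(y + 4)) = y^3 - 21*y - 20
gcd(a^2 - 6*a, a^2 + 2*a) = a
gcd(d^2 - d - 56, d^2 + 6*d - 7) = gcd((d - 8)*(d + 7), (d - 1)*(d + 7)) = d + 7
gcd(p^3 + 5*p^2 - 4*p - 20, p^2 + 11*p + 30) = p + 5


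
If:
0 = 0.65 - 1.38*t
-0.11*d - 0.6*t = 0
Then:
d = -2.57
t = 0.47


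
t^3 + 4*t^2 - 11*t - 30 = (t - 3)*(t + 2)*(t + 5)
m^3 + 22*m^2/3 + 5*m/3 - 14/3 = (m - 2/3)*(m + 1)*(m + 7)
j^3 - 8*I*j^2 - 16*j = j*(j - 4*I)^2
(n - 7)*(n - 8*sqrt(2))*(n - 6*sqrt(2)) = n^3 - 14*sqrt(2)*n^2 - 7*n^2 + 96*n + 98*sqrt(2)*n - 672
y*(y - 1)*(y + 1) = y^3 - y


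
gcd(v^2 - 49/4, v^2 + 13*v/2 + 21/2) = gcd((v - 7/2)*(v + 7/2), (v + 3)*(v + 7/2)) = v + 7/2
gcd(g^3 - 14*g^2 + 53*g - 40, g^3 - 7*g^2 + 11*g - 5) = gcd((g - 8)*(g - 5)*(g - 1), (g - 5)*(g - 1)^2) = g^2 - 6*g + 5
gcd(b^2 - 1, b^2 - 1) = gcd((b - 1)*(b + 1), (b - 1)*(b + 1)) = b^2 - 1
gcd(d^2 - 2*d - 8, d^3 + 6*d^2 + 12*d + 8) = d + 2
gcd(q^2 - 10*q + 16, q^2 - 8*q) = q - 8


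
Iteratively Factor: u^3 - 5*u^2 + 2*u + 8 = (u - 2)*(u^2 - 3*u - 4) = (u - 2)*(u + 1)*(u - 4)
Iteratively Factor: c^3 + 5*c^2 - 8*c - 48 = (c - 3)*(c^2 + 8*c + 16) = (c - 3)*(c + 4)*(c + 4)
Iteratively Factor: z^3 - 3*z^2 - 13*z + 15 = (z + 3)*(z^2 - 6*z + 5) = (z - 5)*(z + 3)*(z - 1)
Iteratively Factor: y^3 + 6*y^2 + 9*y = (y + 3)*(y^2 + 3*y) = (y + 3)^2*(y)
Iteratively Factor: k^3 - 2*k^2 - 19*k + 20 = (k + 4)*(k^2 - 6*k + 5) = (k - 1)*(k + 4)*(k - 5)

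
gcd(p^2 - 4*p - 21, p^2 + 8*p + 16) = 1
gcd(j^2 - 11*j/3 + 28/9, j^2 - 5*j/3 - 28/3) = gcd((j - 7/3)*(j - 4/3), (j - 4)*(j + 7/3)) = 1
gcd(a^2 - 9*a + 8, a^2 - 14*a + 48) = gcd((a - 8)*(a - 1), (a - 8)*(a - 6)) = a - 8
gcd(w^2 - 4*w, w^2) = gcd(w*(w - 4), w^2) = w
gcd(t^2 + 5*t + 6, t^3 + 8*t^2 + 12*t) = t + 2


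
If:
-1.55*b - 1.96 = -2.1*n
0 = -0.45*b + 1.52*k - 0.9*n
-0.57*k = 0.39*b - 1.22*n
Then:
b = -8.89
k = -5.97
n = -5.63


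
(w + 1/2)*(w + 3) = w^2 + 7*w/2 + 3/2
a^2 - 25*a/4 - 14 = (a - 8)*(a + 7/4)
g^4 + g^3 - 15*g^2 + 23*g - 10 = (g - 2)*(g - 1)^2*(g + 5)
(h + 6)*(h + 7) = h^2 + 13*h + 42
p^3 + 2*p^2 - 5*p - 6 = (p - 2)*(p + 1)*(p + 3)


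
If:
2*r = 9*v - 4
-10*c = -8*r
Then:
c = 18*v/5 - 8/5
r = 9*v/2 - 2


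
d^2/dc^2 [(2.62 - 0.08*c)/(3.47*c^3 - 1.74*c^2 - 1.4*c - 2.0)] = (-5.779632*c^5 + 381.46404*c^4 - 254.366272*c^3 - 35.436288*c^2 + 149.06112*c - 7.5168)/(41.781923*c^9 - 62.853498*c^8 - 19.054464*c^7 - 26.795904*c^6 + 80.14128*c^5 + 29.8992*c^4 + 9.66400000000001*c^3 - 32.64*c^2 - 16.8*c - 8.0)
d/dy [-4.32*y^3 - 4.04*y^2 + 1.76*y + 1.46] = -12.96*y^2 - 8.08*y + 1.76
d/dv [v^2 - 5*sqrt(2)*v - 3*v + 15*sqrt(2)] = 2*v - 5*sqrt(2) - 3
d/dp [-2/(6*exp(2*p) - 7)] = 24*exp(2*p)/(6*exp(2*p) - 7)^2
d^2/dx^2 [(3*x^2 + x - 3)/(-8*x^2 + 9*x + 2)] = 2*(-280*x^3 + 432*x^2 - 696*x + 297)/(512*x^6 - 1728*x^5 + 1560*x^4 + 135*x^3 - 390*x^2 - 108*x - 8)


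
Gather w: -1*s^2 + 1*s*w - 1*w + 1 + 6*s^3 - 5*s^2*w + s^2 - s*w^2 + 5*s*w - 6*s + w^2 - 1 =6*s^3 - 6*s + w^2*(1 - s) + w*(-5*s^2 + 6*s - 1)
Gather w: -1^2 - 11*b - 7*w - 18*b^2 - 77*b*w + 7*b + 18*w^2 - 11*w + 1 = -18*b^2 - 4*b + 18*w^2 + w*(-77*b - 18)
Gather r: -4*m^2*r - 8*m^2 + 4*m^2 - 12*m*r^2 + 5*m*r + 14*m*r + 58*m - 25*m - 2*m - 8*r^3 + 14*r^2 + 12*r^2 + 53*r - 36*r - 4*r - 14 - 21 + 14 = -4*m^2 + 31*m - 8*r^3 + r^2*(26 - 12*m) + r*(-4*m^2 + 19*m + 13) - 21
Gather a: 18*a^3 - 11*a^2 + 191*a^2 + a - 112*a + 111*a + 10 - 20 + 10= 18*a^3 + 180*a^2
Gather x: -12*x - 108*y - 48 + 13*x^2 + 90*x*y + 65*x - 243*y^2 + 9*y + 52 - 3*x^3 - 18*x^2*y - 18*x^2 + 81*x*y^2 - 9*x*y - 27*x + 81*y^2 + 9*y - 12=-3*x^3 + x^2*(-18*y - 5) + x*(81*y^2 + 81*y + 26) - 162*y^2 - 90*y - 8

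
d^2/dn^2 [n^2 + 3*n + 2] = 2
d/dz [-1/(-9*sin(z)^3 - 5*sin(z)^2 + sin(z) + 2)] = (-27*sin(z)^2 - 10*sin(z) + 1)*cos(z)/(9*sin(z)^3 + 5*sin(z)^2 - sin(z) - 2)^2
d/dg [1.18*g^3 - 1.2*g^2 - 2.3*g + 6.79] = 3.54*g^2 - 2.4*g - 2.3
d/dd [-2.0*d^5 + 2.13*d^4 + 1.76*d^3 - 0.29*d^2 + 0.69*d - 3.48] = -10.0*d^4 + 8.52*d^3 + 5.28*d^2 - 0.58*d + 0.69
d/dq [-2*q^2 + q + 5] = 1 - 4*q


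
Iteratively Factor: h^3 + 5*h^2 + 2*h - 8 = (h - 1)*(h^2 + 6*h + 8) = (h - 1)*(h + 2)*(h + 4)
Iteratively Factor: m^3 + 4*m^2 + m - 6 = (m + 2)*(m^2 + 2*m - 3) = (m + 2)*(m + 3)*(m - 1)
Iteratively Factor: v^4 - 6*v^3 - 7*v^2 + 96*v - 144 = (v - 3)*(v^3 - 3*v^2 - 16*v + 48) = (v - 3)^2*(v^2 - 16) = (v - 3)^2*(v + 4)*(v - 4)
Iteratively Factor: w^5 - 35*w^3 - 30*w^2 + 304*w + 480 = (w + 4)*(w^4 - 4*w^3 - 19*w^2 + 46*w + 120) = (w - 4)*(w + 4)*(w^3 - 19*w - 30) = (w - 4)*(w + 2)*(w + 4)*(w^2 - 2*w - 15) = (w - 5)*(w - 4)*(w + 2)*(w + 4)*(w + 3)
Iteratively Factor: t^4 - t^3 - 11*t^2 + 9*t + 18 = (t - 3)*(t^3 + 2*t^2 - 5*t - 6) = (t - 3)*(t - 2)*(t^2 + 4*t + 3) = (t - 3)*(t - 2)*(t + 1)*(t + 3)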